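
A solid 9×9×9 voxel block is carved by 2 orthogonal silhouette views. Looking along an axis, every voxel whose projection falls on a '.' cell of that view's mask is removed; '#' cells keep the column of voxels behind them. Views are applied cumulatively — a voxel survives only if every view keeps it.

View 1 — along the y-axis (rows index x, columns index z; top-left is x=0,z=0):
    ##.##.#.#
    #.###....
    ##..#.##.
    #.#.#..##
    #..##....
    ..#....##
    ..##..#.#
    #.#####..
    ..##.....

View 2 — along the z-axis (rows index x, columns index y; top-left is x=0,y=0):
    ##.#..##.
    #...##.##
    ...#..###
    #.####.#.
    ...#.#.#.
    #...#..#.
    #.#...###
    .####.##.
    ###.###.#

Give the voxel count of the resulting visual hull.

initial block: 9^3 = 729
  1. axis=1 (XZ plane), |mask|=38  ⇒  voxels=342
  2. axis=2 (XY plane), |mask|=44  ⇒  voxels=188

voxel count = 188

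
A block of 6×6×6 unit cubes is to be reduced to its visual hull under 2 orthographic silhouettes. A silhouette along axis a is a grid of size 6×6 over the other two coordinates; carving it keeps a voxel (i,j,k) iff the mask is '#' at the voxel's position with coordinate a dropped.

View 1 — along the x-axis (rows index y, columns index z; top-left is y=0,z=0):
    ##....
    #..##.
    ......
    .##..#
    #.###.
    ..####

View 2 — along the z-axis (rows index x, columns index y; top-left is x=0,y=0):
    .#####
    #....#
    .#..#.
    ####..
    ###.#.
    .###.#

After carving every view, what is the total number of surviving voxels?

start: 6×6×6 = 216 voxels
[1] x-view keeps 16 columns → grid now 96
[2] z-view keeps 21 columns → grid now 54

54 voxels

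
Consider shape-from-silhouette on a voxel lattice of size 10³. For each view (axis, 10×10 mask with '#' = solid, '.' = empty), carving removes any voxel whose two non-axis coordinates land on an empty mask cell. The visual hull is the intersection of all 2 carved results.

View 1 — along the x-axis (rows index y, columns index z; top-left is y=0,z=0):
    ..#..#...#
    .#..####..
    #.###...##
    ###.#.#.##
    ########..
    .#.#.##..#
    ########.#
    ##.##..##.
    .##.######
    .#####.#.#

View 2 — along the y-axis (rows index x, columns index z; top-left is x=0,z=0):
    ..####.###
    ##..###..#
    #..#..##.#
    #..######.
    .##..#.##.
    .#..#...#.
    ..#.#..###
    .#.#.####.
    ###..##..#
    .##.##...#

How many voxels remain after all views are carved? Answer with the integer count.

before carving: 1000 voxels (10×10×10)
V1 x: intersect with YZ mask (64 set) -- 640 left
V2 y: intersect with XZ mask (55 set) -- 356 left

voxel count = 356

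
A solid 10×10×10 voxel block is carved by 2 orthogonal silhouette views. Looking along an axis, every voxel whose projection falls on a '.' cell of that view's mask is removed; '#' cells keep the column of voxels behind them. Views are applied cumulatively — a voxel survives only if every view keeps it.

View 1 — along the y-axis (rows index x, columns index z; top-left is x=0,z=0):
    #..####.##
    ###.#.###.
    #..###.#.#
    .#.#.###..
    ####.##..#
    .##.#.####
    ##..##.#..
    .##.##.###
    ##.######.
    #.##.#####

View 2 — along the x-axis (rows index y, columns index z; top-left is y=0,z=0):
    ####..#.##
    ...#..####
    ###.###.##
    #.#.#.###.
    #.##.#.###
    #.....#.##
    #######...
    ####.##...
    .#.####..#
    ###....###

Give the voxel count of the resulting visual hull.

409 voxels

full grid |V| = 1000
step 1: project along y, AND mask (67/100) → |grid| = 670
step 2: project along x, AND mask (62/100) → |grid| = 409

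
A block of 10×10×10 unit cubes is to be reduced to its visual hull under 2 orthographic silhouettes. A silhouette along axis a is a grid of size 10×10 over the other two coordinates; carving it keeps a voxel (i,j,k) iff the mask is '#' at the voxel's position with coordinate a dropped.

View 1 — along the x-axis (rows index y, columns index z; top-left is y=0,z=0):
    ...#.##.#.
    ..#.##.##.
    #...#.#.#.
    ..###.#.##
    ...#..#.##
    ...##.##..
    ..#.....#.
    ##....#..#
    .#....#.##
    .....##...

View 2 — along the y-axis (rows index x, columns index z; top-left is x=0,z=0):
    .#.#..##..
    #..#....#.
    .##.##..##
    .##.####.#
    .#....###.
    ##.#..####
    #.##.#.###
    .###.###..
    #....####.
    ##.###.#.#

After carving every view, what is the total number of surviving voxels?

before carving: 1000 voxels (10×10×10)
carve view 1 (along x, YZ-mask fill 39/100): 390 voxels remain
carve view 2 (along y, XZ-mask fill 56/100): 216 voxels remain

remaining voxels: 216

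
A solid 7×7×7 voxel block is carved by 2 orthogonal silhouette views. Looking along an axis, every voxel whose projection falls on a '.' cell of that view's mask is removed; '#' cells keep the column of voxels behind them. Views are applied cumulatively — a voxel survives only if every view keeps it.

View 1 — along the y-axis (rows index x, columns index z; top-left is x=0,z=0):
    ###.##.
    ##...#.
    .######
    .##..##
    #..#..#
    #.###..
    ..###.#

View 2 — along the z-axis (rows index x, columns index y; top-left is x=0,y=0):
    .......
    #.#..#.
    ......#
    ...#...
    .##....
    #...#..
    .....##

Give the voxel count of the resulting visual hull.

full grid |V| = 343
V1 y: intersect with XZ mask (29 set) -- 203 left
V2 z: intersect with XY mask (11 set) -- 41 left

voxel count = 41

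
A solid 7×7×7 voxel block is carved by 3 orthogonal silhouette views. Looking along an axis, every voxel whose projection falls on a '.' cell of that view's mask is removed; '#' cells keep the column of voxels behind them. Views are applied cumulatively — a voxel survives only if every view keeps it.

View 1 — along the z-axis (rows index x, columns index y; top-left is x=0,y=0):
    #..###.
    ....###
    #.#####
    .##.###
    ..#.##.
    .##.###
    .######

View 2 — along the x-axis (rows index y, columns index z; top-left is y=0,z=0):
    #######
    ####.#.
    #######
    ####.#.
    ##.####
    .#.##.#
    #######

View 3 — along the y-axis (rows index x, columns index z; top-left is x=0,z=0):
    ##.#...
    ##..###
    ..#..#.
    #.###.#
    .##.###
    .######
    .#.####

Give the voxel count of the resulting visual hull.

|visual hull| = 115

start: 7×7×7 = 343 voxels
  1. axis=2 (XY plane), |mask|=32  ⇒  voxels=224
  2. axis=0 (YZ plane), |mask|=41  ⇒  voxels=184
  3. axis=1 (XZ plane), |mask|=31  ⇒  voxels=115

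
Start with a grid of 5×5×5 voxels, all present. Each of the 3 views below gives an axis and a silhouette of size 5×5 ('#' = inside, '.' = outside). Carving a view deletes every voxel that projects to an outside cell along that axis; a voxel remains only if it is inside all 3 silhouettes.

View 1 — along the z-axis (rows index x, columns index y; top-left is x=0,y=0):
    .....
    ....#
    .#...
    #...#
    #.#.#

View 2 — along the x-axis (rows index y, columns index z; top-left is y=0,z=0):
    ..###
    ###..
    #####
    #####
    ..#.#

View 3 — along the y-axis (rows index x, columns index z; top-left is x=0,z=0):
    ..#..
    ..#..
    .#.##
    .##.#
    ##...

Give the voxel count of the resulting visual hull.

start: 5×5×5 = 125 voxels
V1 z: intersect with XY mask (7 set) -- 35 left
V2 x: intersect with YZ mask (18 set) -- 20 left
V3 y: intersect with XZ mask (10 set) -- 8 left

8 voxels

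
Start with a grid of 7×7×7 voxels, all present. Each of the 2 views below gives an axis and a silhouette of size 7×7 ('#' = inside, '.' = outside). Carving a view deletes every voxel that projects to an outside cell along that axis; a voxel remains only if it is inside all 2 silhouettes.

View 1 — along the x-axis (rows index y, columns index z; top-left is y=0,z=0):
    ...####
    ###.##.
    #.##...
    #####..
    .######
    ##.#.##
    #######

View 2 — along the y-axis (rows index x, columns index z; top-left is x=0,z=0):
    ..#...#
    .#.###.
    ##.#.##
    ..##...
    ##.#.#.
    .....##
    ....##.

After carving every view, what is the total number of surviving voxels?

voxel count = 106

before carving: 343 voxels (7×7×7)
V1 x: intersect with YZ mask (35 set) -- 245 left
V2 y: intersect with XZ mask (21 set) -- 106 left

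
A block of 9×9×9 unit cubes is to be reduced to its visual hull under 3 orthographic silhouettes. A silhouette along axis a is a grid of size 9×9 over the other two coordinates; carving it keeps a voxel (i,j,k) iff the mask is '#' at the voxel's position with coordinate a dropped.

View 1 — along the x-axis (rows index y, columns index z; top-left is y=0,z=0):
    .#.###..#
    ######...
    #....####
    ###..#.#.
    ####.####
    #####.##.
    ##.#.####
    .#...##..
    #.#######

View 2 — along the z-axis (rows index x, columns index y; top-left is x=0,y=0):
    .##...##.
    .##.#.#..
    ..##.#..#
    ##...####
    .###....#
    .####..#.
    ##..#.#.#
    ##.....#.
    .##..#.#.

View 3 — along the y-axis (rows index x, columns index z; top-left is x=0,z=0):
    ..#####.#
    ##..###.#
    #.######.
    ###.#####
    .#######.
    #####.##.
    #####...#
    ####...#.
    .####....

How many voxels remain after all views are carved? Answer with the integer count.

before carving: 729 voxels (9×9×9)
V1 x: intersect with YZ mask (54 set) -- 486 left
V2 z: intersect with XY mask (39 set) -- 228 left
V3 y: intersect with XZ mask (56 set) -- 160 left

160 voxels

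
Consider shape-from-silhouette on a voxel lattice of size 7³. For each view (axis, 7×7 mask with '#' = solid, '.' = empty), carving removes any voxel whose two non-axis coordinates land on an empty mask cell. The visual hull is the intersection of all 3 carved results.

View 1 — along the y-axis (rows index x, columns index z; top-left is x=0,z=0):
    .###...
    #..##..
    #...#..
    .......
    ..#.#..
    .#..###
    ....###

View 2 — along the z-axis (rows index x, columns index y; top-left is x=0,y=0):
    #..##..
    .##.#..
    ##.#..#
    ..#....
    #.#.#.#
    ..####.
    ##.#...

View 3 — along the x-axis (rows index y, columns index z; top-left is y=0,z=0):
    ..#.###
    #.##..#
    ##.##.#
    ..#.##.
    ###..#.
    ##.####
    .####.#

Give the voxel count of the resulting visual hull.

|visual hull| = 37

full grid |V| = 343
V1 y: intersect with XZ mask (17 set) -- 119 left
V2 z: intersect with XY mask (22 set) -- 59 left
V3 x: intersect with YZ mask (31 set) -- 37 left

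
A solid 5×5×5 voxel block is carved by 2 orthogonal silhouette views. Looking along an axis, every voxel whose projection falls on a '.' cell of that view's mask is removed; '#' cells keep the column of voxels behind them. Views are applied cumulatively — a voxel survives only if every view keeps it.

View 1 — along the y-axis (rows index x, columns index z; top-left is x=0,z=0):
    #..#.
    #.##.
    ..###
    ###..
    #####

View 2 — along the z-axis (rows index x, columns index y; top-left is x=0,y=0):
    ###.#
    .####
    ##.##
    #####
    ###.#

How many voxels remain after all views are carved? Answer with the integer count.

initial block: 5^3 = 125
  1. axis=1 (XZ plane), |mask|=16  ⇒  voxels=80
  2. axis=2 (XY plane), |mask|=21  ⇒  voxels=67

67 voxels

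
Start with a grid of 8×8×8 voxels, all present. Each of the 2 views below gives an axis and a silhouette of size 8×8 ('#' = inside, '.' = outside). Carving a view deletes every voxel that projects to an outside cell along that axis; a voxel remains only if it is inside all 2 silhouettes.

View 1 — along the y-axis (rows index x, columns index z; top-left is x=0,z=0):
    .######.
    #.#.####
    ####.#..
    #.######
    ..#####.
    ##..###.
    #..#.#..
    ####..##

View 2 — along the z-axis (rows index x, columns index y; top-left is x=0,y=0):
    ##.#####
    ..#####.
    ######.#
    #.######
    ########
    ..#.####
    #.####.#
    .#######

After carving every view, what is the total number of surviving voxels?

before carving: 512 voxels (8×8×8)
step 1: project along y, AND mask (43/64) → |grid| = 344
step 2: project along z, AND mask (52/64) → |grid| = 281

voxel count = 281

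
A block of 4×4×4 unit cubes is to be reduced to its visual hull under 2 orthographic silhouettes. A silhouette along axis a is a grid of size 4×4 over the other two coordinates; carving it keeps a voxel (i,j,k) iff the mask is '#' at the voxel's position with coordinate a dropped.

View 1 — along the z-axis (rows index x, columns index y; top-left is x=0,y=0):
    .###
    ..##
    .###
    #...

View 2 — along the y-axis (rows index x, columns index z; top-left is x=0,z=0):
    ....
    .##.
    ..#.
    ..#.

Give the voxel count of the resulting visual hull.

8 voxels

before carving: 64 voxels (4×4×4)
[1] z-view keeps 9 columns → grid now 36
[2] y-view keeps 4 columns → grid now 8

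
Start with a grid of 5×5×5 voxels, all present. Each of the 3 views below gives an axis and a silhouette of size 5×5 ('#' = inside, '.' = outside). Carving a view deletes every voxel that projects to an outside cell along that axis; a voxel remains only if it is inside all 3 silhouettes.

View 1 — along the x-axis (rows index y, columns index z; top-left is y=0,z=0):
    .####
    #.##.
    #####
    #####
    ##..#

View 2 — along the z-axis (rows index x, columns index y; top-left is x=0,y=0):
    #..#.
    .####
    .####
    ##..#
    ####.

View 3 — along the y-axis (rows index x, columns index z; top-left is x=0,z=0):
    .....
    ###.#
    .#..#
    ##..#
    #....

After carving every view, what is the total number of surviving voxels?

full grid |V| = 125
[1] x-view keeps 20 columns → grid now 100
[2] z-view keeps 17 columns → grid now 68
[3] y-view keeps 10 columns → grid now 28

28 voxels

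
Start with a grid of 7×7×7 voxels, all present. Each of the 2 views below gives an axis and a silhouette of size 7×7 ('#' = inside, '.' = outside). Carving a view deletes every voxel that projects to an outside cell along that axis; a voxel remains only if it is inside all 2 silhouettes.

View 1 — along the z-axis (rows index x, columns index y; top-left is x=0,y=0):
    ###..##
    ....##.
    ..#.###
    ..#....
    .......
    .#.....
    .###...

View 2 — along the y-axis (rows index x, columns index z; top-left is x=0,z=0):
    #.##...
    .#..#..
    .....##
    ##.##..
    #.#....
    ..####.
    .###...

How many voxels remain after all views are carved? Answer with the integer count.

initial block: 7^3 = 343
V1 z: intersect with XY mask (16 set) -- 112 left
V2 y: intersect with XZ mask (20 set) -- 44 left

44 voxels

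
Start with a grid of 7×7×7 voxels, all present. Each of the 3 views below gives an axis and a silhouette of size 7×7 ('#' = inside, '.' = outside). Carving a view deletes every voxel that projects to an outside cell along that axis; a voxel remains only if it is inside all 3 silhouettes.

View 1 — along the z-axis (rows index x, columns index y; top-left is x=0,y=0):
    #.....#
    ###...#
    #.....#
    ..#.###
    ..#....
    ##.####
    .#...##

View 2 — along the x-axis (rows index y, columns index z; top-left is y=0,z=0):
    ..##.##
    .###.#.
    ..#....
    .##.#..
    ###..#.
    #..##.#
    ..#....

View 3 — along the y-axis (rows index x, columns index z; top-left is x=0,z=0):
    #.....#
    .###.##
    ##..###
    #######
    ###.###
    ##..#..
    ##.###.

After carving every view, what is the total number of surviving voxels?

|visual hull| = 37

before carving: 343 voxels (7×7×7)
after view 1 [z-axis, 22 of 49 cells solid] → remaining = 154
after view 2 [x-axis, 21 of 49 cells solid] → remaining = 60
after view 3 [y-axis, 33 of 49 cells solid] → remaining = 37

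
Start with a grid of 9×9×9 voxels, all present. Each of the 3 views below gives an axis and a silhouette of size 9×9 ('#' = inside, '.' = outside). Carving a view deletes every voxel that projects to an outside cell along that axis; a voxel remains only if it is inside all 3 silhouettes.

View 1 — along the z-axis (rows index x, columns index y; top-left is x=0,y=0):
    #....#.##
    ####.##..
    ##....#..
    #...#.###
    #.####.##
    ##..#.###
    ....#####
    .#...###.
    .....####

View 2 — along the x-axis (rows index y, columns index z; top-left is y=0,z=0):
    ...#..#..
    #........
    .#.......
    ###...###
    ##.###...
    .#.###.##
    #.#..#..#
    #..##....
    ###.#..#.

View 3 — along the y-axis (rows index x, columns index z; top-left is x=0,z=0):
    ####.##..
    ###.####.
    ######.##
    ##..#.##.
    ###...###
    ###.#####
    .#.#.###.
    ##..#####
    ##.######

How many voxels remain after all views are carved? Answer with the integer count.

full grid |V| = 729
[1] z-view keeps 44 columns → grid now 396
[2] x-view keeps 33 columns → grid now 165
[3] y-view keeps 60 columns → grid now 115

|visual hull| = 115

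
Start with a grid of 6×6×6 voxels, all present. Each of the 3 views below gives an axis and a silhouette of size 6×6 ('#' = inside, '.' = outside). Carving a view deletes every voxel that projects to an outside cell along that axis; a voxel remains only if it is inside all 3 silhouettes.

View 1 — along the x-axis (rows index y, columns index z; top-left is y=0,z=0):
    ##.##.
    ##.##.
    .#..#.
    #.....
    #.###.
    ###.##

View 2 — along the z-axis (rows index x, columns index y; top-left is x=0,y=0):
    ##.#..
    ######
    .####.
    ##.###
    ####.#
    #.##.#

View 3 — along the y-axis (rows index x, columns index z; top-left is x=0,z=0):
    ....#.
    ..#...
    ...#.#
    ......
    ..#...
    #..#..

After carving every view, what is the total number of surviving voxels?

before carving: 216 voxels (6×6×6)
[1] x-view keeps 20 columns → grid now 120
[2] z-view keeps 27 columns → grid now 86
[3] y-view keeps 7 columns → grid now 11

|visual hull| = 11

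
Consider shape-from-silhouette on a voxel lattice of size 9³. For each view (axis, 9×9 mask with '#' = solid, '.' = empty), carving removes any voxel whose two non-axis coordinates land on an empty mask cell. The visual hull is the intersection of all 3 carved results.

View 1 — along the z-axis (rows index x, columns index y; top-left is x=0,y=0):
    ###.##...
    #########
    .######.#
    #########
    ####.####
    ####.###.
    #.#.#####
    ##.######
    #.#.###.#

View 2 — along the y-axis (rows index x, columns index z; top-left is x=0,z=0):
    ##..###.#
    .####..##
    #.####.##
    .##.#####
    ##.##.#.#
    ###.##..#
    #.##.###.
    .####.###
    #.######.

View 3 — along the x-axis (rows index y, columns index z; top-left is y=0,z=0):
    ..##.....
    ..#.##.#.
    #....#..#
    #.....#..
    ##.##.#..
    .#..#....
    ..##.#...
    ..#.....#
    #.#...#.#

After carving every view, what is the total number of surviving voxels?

before carving: 729 voxels (9×9×9)
[1] z-view keeps 66 columns → grid now 594
[2] y-view keeps 58 columns → grid now 426
[3] x-view keeps 27 columns → grid now 141

|visual hull| = 141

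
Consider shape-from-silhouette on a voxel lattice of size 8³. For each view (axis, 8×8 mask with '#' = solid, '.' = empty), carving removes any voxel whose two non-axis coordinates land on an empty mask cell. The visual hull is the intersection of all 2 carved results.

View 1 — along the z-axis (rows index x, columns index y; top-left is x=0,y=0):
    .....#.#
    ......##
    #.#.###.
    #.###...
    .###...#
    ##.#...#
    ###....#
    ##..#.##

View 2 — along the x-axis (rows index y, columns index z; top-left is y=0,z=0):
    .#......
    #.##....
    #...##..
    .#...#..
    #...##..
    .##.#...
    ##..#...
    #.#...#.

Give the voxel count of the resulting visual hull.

|visual hull| = 77

start: 8×8×8 = 512 voxels
V1 z: intersect with XY mask (30 set) -- 240 left
V2 x: intersect with YZ mask (21 set) -- 77 left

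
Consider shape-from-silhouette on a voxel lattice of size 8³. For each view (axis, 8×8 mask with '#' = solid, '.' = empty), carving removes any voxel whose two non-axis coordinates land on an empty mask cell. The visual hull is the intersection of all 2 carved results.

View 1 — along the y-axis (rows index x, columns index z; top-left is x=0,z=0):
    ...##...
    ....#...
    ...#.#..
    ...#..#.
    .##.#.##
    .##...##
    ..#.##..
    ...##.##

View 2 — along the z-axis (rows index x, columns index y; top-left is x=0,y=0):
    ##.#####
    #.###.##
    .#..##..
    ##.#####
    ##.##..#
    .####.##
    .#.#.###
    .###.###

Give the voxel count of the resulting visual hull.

start: 8×8×8 = 512 voxels
after view 1 [y-axis, 23 of 64 cells solid] → remaining = 184
after view 2 [z-axis, 45 of 64 cells solid] → remaining = 128

voxel count = 128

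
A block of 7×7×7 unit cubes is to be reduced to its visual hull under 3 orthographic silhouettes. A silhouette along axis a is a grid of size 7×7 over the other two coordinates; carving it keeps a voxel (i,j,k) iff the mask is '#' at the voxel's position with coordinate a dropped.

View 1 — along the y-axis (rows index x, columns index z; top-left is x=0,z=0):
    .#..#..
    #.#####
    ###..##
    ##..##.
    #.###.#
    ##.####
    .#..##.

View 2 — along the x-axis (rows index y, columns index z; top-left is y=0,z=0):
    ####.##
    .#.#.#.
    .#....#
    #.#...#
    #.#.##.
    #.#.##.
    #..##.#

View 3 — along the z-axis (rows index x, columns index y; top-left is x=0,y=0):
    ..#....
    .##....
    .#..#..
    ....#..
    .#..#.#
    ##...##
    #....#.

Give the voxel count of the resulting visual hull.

remaining voxels: 39

initial block: 7^3 = 343
  1. axis=1 (XZ plane), |mask|=31  ⇒  voxels=217
  2. axis=0 (YZ plane), |mask|=26  ⇒  voxels=115
  3. axis=2 (XY plane), |mask|=15  ⇒  voxels=39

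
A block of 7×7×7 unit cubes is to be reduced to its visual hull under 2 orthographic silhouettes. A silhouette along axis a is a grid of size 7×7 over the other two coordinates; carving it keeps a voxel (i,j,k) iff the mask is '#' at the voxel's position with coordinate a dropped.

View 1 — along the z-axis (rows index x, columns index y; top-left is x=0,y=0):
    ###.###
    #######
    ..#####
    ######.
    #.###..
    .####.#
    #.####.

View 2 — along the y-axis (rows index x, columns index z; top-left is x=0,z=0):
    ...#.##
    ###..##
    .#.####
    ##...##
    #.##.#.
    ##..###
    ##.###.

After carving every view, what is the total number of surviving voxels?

full grid |V| = 343
  1. axis=2 (XY plane), |mask|=38  ⇒  voxels=266
  2. axis=1 (XZ plane), |mask|=31  ⇒  voxels=168

voxel count = 168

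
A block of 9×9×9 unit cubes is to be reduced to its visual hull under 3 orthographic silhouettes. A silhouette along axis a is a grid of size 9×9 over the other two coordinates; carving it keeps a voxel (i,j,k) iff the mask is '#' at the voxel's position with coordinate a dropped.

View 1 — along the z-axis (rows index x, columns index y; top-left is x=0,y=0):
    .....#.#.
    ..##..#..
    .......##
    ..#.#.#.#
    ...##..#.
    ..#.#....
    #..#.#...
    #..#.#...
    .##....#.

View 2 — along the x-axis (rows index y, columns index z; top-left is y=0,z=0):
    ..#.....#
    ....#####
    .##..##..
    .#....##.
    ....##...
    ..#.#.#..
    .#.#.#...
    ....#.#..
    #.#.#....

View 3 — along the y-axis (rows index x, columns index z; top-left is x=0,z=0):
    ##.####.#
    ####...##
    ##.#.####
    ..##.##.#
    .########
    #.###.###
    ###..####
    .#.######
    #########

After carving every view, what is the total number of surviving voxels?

|visual hull| = 53

start: 9×9×9 = 729 voxels
  1. axis=2 (XY plane), |mask|=25  ⇒  voxels=225
  2. axis=0 (YZ plane), |mask|=27  ⇒  voxels=72
  3. axis=1 (XZ plane), |mask|=63  ⇒  voxels=53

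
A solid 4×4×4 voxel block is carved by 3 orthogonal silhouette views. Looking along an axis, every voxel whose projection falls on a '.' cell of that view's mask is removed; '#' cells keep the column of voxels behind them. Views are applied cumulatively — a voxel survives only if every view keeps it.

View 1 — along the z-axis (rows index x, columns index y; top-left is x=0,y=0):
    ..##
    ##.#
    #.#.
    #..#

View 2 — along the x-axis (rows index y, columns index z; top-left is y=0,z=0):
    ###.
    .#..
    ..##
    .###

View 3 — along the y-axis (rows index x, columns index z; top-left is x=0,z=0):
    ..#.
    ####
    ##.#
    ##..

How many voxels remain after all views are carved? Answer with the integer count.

|visual hull| = 15

full grid |V| = 64
after view 1 [z-axis, 9 of 16 cells solid] → remaining = 36
after view 2 [x-axis, 9 of 16 cells solid] → remaining = 23
after view 3 [y-axis, 10 of 16 cells solid] → remaining = 15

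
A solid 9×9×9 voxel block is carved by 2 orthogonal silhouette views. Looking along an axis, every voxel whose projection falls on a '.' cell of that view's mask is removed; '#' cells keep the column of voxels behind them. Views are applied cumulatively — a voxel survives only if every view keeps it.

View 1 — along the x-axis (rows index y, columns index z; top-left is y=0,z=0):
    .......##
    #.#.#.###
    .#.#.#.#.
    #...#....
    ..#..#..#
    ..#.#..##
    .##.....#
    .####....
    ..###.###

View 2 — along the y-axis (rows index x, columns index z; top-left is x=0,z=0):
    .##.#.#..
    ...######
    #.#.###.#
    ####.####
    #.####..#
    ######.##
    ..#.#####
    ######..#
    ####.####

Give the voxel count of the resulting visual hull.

remaining voxels: 229

initial block: 9^3 = 729
after view 1 [x-axis, 34 of 81 cells solid] → remaining = 306
after view 2 [y-axis, 59 of 81 cells solid] → remaining = 229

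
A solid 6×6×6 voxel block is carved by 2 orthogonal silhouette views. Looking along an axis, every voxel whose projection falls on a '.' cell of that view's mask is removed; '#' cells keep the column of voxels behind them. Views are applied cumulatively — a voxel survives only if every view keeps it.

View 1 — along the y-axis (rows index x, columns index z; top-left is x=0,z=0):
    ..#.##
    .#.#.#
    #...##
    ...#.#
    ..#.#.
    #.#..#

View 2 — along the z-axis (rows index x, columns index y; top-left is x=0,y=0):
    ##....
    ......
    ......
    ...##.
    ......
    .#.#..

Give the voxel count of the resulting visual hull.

initial block: 6^3 = 216
[1] y-view keeps 16 columns → grid now 96
[2] z-view keeps 6 columns → grid now 16

|visual hull| = 16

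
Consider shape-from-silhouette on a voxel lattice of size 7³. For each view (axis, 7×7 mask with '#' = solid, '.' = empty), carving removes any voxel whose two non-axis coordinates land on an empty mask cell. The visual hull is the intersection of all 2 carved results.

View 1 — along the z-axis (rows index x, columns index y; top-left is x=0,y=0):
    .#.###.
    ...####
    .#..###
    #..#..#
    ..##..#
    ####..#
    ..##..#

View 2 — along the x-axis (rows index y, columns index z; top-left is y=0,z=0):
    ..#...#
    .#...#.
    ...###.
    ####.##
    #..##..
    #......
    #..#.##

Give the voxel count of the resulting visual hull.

|visual hull| = 91

before carving: 343 voxels (7×7×7)
after view 1 [z-axis, 26 of 49 cells solid] → remaining = 182
after view 2 [x-axis, 21 of 49 cells solid] → remaining = 91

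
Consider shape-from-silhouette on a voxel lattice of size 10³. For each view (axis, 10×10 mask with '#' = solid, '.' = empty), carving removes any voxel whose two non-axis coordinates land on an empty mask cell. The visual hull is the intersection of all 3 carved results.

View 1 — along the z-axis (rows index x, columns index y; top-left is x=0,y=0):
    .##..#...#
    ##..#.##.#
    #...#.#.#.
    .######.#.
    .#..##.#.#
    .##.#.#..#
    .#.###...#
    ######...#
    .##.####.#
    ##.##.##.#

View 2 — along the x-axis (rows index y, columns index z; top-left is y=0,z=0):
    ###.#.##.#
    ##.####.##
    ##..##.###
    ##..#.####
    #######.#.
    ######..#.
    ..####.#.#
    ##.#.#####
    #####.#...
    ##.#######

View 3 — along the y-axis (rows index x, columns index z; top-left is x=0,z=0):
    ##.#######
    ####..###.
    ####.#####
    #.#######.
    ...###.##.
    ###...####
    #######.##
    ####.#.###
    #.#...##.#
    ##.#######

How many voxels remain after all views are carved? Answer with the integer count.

|visual hull| = 318

full grid |V| = 1000
V1 z: intersect with XY mask (57 set) -- 570 left
V2 x: intersect with YZ mask (73 set) -- 429 left
V3 y: intersect with XZ mask (76 set) -- 318 left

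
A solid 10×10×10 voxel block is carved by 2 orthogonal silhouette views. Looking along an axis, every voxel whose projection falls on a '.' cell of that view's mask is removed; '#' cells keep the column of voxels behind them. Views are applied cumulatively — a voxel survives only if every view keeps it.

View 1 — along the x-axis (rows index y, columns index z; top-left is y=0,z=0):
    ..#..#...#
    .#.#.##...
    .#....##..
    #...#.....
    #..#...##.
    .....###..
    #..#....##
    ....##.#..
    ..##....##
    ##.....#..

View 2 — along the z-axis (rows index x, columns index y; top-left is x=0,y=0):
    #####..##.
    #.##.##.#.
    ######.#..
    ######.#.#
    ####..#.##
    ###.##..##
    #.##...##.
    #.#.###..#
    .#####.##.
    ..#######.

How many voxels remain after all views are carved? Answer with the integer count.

|visual hull| = 217

before carving: 1000 voxels (10×10×10)
after view 1 [x-axis, 33 of 100 cells solid] → remaining = 330
after view 2 [z-axis, 67 of 100 cells solid] → remaining = 217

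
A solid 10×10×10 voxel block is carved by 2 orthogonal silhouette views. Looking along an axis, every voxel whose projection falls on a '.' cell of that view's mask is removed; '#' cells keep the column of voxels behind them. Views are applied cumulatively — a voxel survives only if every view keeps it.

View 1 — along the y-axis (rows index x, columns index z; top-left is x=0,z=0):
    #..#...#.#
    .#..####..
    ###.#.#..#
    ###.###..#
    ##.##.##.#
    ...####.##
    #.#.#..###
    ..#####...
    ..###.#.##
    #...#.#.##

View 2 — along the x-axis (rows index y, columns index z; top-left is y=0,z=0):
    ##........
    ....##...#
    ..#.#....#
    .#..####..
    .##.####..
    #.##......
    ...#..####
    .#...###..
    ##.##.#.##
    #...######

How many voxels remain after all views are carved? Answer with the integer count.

start: 10×10×10 = 1000 voxels
step 1: project along y, AND mask (57/100) → |grid| = 570
step 2: project along x, AND mask (45/100) → |grid| = 268

|visual hull| = 268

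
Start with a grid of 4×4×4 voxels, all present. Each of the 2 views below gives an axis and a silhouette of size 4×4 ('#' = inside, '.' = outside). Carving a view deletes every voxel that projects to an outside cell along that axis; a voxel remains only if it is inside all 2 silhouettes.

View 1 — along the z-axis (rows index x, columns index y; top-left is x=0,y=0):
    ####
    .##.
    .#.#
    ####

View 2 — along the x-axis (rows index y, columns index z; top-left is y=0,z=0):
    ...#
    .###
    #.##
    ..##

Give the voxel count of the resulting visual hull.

before carving: 64 voxels (4×4×4)
step 1: project along z, AND mask (12/16) → |grid| = 48
step 2: project along x, AND mask (9/16) → |grid| = 29

29 voxels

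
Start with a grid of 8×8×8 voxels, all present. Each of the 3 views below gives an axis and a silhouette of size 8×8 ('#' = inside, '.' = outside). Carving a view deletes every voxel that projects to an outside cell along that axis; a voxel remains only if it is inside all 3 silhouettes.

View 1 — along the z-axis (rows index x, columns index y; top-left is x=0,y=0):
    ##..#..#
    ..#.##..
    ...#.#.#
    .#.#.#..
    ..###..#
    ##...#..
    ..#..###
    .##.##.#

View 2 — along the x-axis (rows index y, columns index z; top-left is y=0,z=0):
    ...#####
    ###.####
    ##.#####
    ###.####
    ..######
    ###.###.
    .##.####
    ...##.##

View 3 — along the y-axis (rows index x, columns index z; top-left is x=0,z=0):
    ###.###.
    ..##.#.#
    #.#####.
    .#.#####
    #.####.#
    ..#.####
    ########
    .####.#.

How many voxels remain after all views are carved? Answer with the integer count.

voxel count = 124

full grid |V| = 512
after view 1 [z-axis, 29 of 64 cells solid] → remaining = 232
after view 2 [x-axis, 48 of 64 cells solid] → remaining = 173
after view 3 [y-axis, 46 of 64 cells solid] → remaining = 124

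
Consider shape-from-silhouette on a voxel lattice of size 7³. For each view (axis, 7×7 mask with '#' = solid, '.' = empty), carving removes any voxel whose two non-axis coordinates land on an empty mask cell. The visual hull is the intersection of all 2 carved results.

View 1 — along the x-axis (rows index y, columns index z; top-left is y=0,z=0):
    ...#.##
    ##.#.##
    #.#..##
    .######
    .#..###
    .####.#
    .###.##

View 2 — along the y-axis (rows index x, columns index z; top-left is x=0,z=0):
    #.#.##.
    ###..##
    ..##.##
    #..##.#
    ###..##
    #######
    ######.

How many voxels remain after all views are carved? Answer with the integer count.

initial block: 7^3 = 343
carve view 1 (along x, YZ-mask fill 32/49): 224 voxels remain
carve view 2 (along y, XZ-mask fill 35/49): 159 voxels remain

remaining voxels: 159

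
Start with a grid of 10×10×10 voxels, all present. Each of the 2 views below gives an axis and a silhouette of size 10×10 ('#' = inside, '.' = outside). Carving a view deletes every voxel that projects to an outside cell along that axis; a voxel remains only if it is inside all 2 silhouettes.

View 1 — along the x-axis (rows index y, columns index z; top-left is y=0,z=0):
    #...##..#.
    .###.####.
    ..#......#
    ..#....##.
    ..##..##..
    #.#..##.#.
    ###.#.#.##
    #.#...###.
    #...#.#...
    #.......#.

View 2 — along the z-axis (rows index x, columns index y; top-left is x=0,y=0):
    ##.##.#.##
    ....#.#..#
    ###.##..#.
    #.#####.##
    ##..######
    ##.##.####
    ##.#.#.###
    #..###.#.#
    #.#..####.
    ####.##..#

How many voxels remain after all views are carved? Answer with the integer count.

initial block: 10^3 = 1000
carve view 1 (along x, YZ-mask fill 42/100): 420 voxels remain
carve view 2 (along z, XY-mask fill 66/100): 278 voxels remain

remaining voxels: 278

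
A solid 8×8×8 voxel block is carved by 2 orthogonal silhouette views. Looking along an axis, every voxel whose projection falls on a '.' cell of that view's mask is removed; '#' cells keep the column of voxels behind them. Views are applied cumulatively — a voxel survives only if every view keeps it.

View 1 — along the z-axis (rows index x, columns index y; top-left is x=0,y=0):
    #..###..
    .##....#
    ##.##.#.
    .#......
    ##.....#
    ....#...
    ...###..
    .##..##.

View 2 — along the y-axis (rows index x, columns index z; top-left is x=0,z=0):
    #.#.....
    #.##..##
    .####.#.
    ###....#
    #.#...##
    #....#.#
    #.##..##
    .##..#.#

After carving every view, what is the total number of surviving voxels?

initial block: 8^3 = 512
V1 z: intersect with XY mask (24 set) -- 192 left
V2 y: intersect with XZ mask (32 set) -- 98 left

voxel count = 98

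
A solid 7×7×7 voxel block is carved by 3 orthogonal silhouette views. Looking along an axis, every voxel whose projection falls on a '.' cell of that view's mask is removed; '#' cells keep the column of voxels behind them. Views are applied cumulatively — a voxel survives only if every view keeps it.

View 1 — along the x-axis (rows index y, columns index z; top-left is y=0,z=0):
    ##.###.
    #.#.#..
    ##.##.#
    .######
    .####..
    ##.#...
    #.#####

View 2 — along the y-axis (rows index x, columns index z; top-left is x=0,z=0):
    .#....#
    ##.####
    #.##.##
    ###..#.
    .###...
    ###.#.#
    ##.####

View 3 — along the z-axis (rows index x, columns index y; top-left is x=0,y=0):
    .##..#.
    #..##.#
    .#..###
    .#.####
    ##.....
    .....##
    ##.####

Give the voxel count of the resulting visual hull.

76 voxels

start: 7×7×7 = 343 voxels
carve view 1 (along x, YZ-mask fill 32/49): 224 voxels remain
carve view 2 (along y, XZ-mask fill 31/49): 140 voxels remain
carve view 3 (along z, XY-mask fill 26/49): 76 voxels remain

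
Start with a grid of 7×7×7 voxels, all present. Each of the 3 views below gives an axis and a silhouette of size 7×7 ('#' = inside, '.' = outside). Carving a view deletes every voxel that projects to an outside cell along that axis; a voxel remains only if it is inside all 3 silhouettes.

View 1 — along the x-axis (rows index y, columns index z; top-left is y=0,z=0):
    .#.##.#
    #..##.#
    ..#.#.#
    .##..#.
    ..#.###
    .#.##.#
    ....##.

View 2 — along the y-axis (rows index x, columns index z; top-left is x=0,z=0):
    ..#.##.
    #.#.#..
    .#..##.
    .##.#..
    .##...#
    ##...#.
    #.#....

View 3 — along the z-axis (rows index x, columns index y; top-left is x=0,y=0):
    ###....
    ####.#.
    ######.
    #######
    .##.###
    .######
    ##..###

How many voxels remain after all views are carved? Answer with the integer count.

before carving: 343 voxels (7×7×7)
carve view 1 (along x, YZ-mask fill 24/49): 168 voxels remain
carve view 2 (along y, XZ-mask fill 20/49): 68 voxels remain
carve view 3 (along z, XY-mask fill 37/49): 48 voxels remain

remaining voxels: 48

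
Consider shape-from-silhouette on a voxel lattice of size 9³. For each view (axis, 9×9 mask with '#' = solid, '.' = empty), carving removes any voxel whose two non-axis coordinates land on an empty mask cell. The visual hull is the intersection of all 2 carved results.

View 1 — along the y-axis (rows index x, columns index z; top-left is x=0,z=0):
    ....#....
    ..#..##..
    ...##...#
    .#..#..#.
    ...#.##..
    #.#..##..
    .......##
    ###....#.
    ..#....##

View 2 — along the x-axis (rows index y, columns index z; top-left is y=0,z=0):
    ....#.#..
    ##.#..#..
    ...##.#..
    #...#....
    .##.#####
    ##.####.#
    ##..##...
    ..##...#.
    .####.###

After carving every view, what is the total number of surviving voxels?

start: 9×9×9 = 729 voxels
[1] y-view keeps 26 columns → grid now 234
[2] x-view keeps 39 columns → grid now 109

|visual hull| = 109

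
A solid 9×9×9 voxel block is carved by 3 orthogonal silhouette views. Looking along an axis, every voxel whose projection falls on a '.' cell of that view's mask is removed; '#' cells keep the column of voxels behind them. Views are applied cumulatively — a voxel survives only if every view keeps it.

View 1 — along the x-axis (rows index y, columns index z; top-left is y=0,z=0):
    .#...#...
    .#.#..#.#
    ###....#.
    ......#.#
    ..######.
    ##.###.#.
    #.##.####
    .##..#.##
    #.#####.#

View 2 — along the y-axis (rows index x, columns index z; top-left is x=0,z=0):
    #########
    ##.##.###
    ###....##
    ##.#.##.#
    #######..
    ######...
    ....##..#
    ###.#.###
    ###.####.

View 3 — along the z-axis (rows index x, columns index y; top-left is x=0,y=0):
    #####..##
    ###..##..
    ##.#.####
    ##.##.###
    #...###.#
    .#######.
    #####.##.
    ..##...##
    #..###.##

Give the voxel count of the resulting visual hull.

180 voxels

before carving: 729 voxels (9×9×9)
  1. axis=0 (YZ plane), |mask|=43  ⇒  voxels=387
  2. axis=1 (XZ plane), |mask|=57  ⇒  voxels=269
  3. axis=2 (XY plane), |mask|=55  ⇒  voxels=180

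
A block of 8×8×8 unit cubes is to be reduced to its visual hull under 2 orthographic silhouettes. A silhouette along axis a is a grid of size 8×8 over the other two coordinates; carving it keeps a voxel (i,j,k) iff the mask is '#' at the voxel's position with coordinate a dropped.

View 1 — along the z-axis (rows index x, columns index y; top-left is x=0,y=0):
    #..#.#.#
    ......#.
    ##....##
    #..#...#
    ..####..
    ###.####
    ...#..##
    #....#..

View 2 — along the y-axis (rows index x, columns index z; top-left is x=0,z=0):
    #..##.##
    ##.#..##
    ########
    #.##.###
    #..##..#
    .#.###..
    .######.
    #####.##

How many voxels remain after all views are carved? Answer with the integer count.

151 voxels

full grid |V| = 512
V1 z: intersect with XY mask (28 set) -- 224 left
V2 y: intersect with XZ mask (45 set) -- 151 left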